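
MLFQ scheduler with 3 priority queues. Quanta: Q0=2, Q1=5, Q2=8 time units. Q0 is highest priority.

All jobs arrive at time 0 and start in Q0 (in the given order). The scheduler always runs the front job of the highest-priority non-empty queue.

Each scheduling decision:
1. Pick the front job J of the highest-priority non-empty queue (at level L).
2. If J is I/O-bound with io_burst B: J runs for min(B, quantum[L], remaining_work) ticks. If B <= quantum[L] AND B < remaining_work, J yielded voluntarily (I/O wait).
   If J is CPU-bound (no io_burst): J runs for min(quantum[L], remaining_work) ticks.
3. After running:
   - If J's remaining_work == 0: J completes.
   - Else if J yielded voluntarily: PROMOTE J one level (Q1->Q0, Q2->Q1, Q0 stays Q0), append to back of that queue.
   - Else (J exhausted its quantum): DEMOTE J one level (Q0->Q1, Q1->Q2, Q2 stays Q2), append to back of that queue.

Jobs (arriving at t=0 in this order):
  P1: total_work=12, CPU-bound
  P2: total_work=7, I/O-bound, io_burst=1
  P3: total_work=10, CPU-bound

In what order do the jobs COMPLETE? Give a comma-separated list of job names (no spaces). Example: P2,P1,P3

Answer: P2,P1,P3

Derivation:
t=0-2: P1@Q0 runs 2, rem=10, quantum used, demote→Q1. Q0=[P2,P3] Q1=[P1] Q2=[]
t=2-3: P2@Q0 runs 1, rem=6, I/O yield, promote→Q0. Q0=[P3,P2] Q1=[P1] Q2=[]
t=3-5: P3@Q0 runs 2, rem=8, quantum used, demote→Q1. Q0=[P2] Q1=[P1,P3] Q2=[]
t=5-6: P2@Q0 runs 1, rem=5, I/O yield, promote→Q0. Q0=[P2] Q1=[P1,P3] Q2=[]
t=6-7: P2@Q0 runs 1, rem=4, I/O yield, promote→Q0. Q0=[P2] Q1=[P1,P3] Q2=[]
t=7-8: P2@Q0 runs 1, rem=3, I/O yield, promote→Q0. Q0=[P2] Q1=[P1,P3] Q2=[]
t=8-9: P2@Q0 runs 1, rem=2, I/O yield, promote→Q0. Q0=[P2] Q1=[P1,P3] Q2=[]
t=9-10: P2@Q0 runs 1, rem=1, I/O yield, promote→Q0. Q0=[P2] Q1=[P1,P3] Q2=[]
t=10-11: P2@Q0 runs 1, rem=0, completes. Q0=[] Q1=[P1,P3] Q2=[]
t=11-16: P1@Q1 runs 5, rem=5, quantum used, demote→Q2. Q0=[] Q1=[P3] Q2=[P1]
t=16-21: P3@Q1 runs 5, rem=3, quantum used, demote→Q2. Q0=[] Q1=[] Q2=[P1,P3]
t=21-26: P1@Q2 runs 5, rem=0, completes. Q0=[] Q1=[] Q2=[P3]
t=26-29: P3@Q2 runs 3, rem=0, completes. Q0=[] Q1=[] Q2=[]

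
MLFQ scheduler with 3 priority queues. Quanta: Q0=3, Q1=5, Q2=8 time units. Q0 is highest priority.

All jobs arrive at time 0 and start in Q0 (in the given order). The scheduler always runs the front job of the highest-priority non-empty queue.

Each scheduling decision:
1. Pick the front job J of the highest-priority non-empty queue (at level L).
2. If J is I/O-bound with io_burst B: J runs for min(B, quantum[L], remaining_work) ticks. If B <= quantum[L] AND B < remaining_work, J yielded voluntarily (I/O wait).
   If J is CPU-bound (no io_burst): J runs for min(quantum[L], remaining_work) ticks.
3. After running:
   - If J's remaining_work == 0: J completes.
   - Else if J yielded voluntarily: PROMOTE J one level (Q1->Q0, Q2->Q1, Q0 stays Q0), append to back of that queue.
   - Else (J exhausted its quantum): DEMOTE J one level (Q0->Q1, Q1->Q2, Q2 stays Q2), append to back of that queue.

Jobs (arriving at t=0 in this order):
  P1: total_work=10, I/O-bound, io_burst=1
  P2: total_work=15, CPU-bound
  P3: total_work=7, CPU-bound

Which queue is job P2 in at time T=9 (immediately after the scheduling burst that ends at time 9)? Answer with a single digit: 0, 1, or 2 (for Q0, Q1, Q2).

Answer: 1

Derivation:
t=0-1: P1@Q0 runs 1, rem=9, I/O yield, promote→Q0. Q0=[P2,P3,P1] Q1=[] Q2=[]
t=1-4: P2@Q0 runs 3, rem=12, quantum used, demote→Q1. Q0=[P3,P1] Q1=[P2] Q2=[]
t=4-7: P3@Q0 runs 3, rem=4, quantum used, demote→Q1. Q0=[P1] Q1=[P2,P3] Q2=[]
t=7-8: P1@Q0 runs 1, rem=8, I/O yield, promote→Q0. Q0=[P1] Q1=[P2,P3] Q2=[]
t=8-9: P1@Q0 runs 1, rem=7, I/O yield, promote→Q0. Q0=[P1] Q1=[P2,P3] Q2=[]
t=9-10: P1@Q0 runs 1, rem=6, I/O yield, promote→Q0. Q0=[P1] Q1=[P2,P3] Q2=[]
t=10-11: P1@Q0 runs 1, rem=5, I/O yield, promote→Q0. Q0=[P1] Q1=[P2,P3] Q2=[]
t=11-12: P1@Q0 runs 1, rem=4, I/O yield, promote→Q0. Q0=[P1] Q1=[P2,P3] Q2=[]
t=12-13: P1@Q0 runs 1, rem=3, I/O yield, promote→Q0. Q0=[P1] Q1=[P2,P3] Q2=[]
t=13-14: P1@Q0 runs 1, rem=2, I/O yield, promote→Q0. Q0=[P1] Q1=[P2,P3] Q2=[]
t=14-15: P1@Q0 runs 1, rem=1, I/O yield, promote→Q0. Q0=[P1] Q1=[P2,P3] Q2=[]
t=15-16: P1@Q0 runs 1, rem=0, completes. Q0=[] Q1=[P2,P3] Q2=[]
t=16-21: P2@Q1 runs 5, rem=7, quantum used, demote→Q2. Q0=[] Q1=[P3] Q2=[P2]
t=21-25: P3@Q1 runs 4, rem=0, completes. Q0=[] Q1=[] Q2=[P2]
t=25-32: P2@Q2 runs 7, rem=0, completes. Q0=[] Q1=[] Q2=[]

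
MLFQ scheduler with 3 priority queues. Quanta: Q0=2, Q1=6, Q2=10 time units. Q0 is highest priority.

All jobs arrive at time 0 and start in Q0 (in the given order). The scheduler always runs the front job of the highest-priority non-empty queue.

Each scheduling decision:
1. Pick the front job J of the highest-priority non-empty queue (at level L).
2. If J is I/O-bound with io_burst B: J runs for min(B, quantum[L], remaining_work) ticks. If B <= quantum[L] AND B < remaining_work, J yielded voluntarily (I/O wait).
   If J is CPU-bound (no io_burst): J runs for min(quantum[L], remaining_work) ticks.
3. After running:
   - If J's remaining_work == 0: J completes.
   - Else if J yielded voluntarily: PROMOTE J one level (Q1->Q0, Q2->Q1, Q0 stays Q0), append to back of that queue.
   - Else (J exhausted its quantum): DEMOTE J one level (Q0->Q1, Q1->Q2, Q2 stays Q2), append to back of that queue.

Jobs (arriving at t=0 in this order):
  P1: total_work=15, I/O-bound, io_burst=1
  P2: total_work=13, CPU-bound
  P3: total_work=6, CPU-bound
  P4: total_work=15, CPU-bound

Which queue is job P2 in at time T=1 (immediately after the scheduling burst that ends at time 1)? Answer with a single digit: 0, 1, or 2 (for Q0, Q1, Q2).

Answer: 0

Derivation:
t=0-1: P1@Q0 runs 1, rem=14, I/O yield, promote→Q0. Q0=[P2,P3,P4,P1] Q1=[] Q2=[]
t=1-3: P2@Q0 runs 2, rem=11, quantum used, demote→Q1. Q0=[P3,P4,P1] Q1=[P2] Q2=[]
t=3-5: P3@Q0 runs 2, rem=4, quantum used, demote→Q1. Q0=[P4,P1] Q1=[P2,P3] Q2=[]
t=5-7: P4@Q0 runs 2, rem=13, quantum used, demote→Q1. Q0=[P1] Q1=[P2,P3,P4] Q2=[]
t=7-8: P1@Q0 runs 1, rem=13, I/O yield, promote→Q0. Q0=[P1] Q1=[P2,P3,P4] Q2=[]
t=8-9: P1@Q0 runs 1, rem=12, I/O yield, promote→Q0. Q0=[P1] Q1=[P2,P3,P4] Q2=[]
t=9-10: P1@Q0 runs 1, rem=11, I/O yield, promote→Q0. Q0=[P1] Q1=[P2,P3,P4] Q2=[]
t=10-11: P1@Q0 runs 1, rem=10, I/O yield, promote→Q0. Q0=[P1] Q1=[P2,P3,P4] Q2=[]
t=11-12: P1@Q0 runs 1, rem=9, I/O yield, promote→Q0. Q0=[P1] Q1=[P2,P3,P4] Q2=[]
t=12-13: P1@Q0 runs 1, rem=8, I/O yield, promote→Q0. Q0=[P1] Q1=[P2,P3,P4] Q2=[]
t=13-14: P1@Q0 runs 1, rem=7, I/O yield, promote→Q0. Q0=[P1] Q1=[P2,P3,P4] Q2=[]
t=14-15: P1@Q0 runs 1, rem=6, I/O yield, promote→Q0. Q0=[P1] Q1=[P2,P3,P4] Q2=[]
t=15-16: P1@Q0 runs 1, rem=5, I/O yield, promote→Q0. Q0=[P1] Q1=[P2,P3,P4] Q2=[]
t=16-17: P1@Q0 runs 1, rem=4, I/O yield, promote→Q0. Q0=[P1] Q1=[P2,P3,P4] Q2=[]
t=17-18: P1@Q0 runs 1, rem=3, I/O yield, promote→Q0. Q0=[P1] Q1=[P2,P3,P4] Q2=[]
t=18-19: P1@Q0 runs 1, rem=2, I/O yield, promote→Q0. Q0=[P1] Q1=[P2,P3,P4] Q2=[]
t=19-20: P1@Q0 runs 1, rem=1, I/O yield, promote→Q0. Q0=[P1] Q1=[P2,P3,P4] Q2=[]
t=20-21: P1@Q0 runs 1, rem=0, completes. Q0=[] Q1=[P2,P3,P4] Q2=[]
t=21-27: P2@Q1 runs 6, rem=5, quantum used, demote→Q2. Q0=[] Q1=[P3,P4] Q2=[P2]
t=27-31: P3@Q1 runs 4, rem=0, completes. Q0=[] Q1=[P4] Q2=[P2]
t=31-37: P4@Q1 runs 6, rem=7, quantum used, demote→Q2. Q0=[] Q1=[] Q2=[P2,P4]
t=37-42: P2@Q2 runs 5, rem=0, completes. Q0=[] Q1=[] Q2=[P4]
t=42-49: P4@Q2 runs 7, rem=0, completes. Q0=[] Q1=[] Q2=[]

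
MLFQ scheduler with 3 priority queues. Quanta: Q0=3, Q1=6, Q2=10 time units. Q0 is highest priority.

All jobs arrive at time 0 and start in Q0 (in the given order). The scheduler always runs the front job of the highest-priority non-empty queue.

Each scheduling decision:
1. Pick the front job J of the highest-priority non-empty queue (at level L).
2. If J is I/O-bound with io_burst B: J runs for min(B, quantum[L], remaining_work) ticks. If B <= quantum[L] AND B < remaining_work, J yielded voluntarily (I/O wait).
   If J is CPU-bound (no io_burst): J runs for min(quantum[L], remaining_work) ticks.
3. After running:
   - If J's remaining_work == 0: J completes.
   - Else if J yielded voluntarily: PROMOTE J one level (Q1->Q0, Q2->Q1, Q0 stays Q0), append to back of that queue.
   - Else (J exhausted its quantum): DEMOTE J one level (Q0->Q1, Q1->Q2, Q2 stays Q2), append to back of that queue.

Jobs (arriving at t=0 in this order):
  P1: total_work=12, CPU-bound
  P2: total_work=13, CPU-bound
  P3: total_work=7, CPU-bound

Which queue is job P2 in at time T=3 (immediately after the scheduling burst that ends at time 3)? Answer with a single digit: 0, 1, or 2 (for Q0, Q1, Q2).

t=0-3: P1@Q0 runs 3, rem=9, quantum used, demote→Q1. Q0=[P2,P3] Q1=[P1] Q2=[]
t=3-6: P2@Q0 runs 3, rem=10, quantum used, demote→Q1. Q0=[P3] Q1=[P1,P2] Q2=[]
t=6-9: P3@Q0 runs 3, rem=4, quantum used, demote→Q1. Q0=[] Q1=[P1,P2,P3] Q2=[]
t=9-15: P1@Q1 runs 6, rem=3, quantum used, demote→Q2. Q0=[] Q1=[P2,P3] Q2=[P1]
t=15-21: P2@Q1 runs 6, rem=4, quantum used, demote→Q2. Q0=[] Q1=[P3] Q2=[P1,P2]
t=21-25: P3@Q1 runs 4, rem=0, completes. Q0=[] Q1=[] Q2=[P1,P2]
t=25-28: P1@Q2 runs 3, rem=0, completes. Q0=[] Q1=[] Q2=[P2]
t=28-32: P2@Q2 runs 4, rem=0, completes. Q0=[] Q1=[] Q2=[]

Answer: 0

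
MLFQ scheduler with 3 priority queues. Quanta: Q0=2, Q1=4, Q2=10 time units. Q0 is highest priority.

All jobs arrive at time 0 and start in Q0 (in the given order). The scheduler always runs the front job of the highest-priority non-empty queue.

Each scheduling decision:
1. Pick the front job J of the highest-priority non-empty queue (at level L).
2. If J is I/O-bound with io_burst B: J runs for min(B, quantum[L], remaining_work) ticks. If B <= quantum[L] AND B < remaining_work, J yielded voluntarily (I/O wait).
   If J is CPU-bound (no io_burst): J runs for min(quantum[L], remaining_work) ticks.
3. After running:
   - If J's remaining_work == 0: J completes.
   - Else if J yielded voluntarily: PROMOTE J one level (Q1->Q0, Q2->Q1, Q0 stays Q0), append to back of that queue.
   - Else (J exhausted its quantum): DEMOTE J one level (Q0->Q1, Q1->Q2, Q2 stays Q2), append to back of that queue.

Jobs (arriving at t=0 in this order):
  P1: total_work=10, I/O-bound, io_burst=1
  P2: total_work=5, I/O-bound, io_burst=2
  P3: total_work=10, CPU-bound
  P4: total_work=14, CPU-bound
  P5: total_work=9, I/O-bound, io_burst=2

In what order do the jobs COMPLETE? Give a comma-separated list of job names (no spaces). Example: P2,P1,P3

t=0-1: P1@Q0 runs 1, rem=9, I/O yield, promote→Q0. Q0=[P2,P3,P4,P5,P1] Q1=[] Q2=[]
t=1-3: P2@Q0 runs 2, rem=3, I/O yield, promote→Q0. Q0=[P3,P4,P5,P1,P2] Q1=[] Q2=[]
t=3-5: P3@Q0 runs 2, rem=8, quantum used, demote→Q1. Q0=[P4,P5,P1,P2] Q1=[P3] Q2=[]
t=5-7: P4@Q0 runs 2, rem=12, quantum used, demote→Q1. Q0=[P5,P1,P2] Q1=[P3,P4] Q2=[]
t=7-9: P5@Q0 runs 2, rem=7, I/O yield, promote→Q0. Q0=[P1,P2,P5] Q1=[P3,P4] Q2=[]
t=9-10: P1@Q0 runs 1, rem=8, I/O yield, promote→Q0. Q0=[P2,P5,P1] Q1=[P3,P4] Q2=[]
t=10-12: P2@Q0 runs 2, rem=1, I/O yield, promote→Q0. Q0=[P5,P1,P2] Q1=[P3,P4] Q2=[]
t=12-14: P5@Q0 runs 2, rem=5, I/O yield, promote→Q0. Q0=[P1,P2,P5] Q1=[P3,P4] Q2=[]
t=14-15: P1@Q0 runs 1, rem=7, I/O yield, promote→Q0. Q0=[P2,P5,P1] Q1=[P3,P4] Q2=[]
t=15-16: P2@Q0 runs 1, rem=0, completes. Q0=[P5,P1] Q1=[P3,P4] Q2=[]
t=16-18: P5@Q0 runs 2, rem=3, I/O yield, promote→Q0. Q0=[P1,P5] Q1=[P3,P4] Q2=[]
t=18-19: P1@Q0 runs 1, rem=6, I/O yield, promote→Q0. Q0=[P5,P1] Q1=[P3,P4] Q2=[]
t=19-21: P5@Q0 runs 2, rem=1, I/O yield, promote→Q0. Q0=[P1,P5] Q1=[P3,P4] Q2=[]
t=21-22: P1@Q0 runs 1, rem=5, I/O yield, promote→Q0. Q0=[P5,P1] Q1=[P3,P4] Q2=[]
t=22-23: P5@Q0 runs 1, rem=0, completes. Q0=[P1] Q1=[P3,P4] Q2=[]
t=23-24: P1@Q0 runs 1, rem=4, I/O yield, promote→Q0. Q0=[P1] Q1=[P3,P4] Q2=[]
t=24-25: P1@Q0 runs 1, rem=3, I/O yield, promote→Q0. Q0=[P1] Q1=[P3,P4] Q2=[]
t=25-26: P1@Q0 runs 1, rem=2, I/O yield, promote→Q0. Q0=[P1] Q1=[P3,P4] Q2=[]
t=26-27: P1@Q0 runs 1, rem=1, I/O yield, promote→Q0. Q0=[P1] Q1=[P3,P4] Q2=[]
t=27-28: P1@Q0 runs 1, rem=0, completes. Q0=[] Q1=[P3,P4] Q2=[]
t=28-32: P3@Q1 runs 4, rem=4, quantum used, demote→Q2. Q0=[] Q1=[P4] Q2=[P3]
t=32-36: P4@Q1 runs 4, rem=8, quantum used, demote→Q2. Q0=[] Q1=[] Q2=[P3,P4]
t=36-40: P3@Q2 runs 4, rem=0, completes. Q0=[] Q1=[] Q2=[P4]
t=40-48: P4@Q2 runs 8, rem=0, completes. Q0=[] Q1=[] Q2=[]

Answer: P2,P5,P1,P3,P4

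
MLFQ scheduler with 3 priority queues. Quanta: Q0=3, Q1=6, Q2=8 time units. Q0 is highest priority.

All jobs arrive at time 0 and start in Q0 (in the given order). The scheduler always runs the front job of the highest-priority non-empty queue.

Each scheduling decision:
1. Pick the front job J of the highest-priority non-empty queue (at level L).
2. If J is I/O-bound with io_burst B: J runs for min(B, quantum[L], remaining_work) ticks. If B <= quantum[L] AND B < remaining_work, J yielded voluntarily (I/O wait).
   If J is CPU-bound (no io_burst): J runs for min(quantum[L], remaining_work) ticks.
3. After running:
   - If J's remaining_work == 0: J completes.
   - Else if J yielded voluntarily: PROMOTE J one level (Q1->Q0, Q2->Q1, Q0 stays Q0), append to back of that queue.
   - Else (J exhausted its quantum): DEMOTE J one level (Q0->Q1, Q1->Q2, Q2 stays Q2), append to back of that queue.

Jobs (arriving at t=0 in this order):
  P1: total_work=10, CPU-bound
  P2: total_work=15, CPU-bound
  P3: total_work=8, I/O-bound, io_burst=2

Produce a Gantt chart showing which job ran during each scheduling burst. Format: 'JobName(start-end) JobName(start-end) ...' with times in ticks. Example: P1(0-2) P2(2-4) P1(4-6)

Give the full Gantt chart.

Answer: P1(0-3) P2(3-6) P3(6-8) P3(8-10) P3(10-12) P3(12-14) P1(14-20) P2(20-26) P1(26-27) P2(27-33)

Derivation:
t=0-3: P1@Q0 runs 3, rem=7, quantum used, demote→Q1. Q0=[P2,P3] Q1=[P1] Q2=[]
t=3-6: P2@Q0 runs 3, rem=12, quantum used, demote→Q1. Q0=[P3] Q1=[P1,P2] Q2=[]
t=6-8: P3@Q0 runs 2, rem=6, I/O yield, promote→Q0. Q0=[P3] Q1=[P1,P2] Q2=[]
t=8-10: P3@Q0 runs 2, rem=4, I/O yield, promote→Q0. Q0=[P3] Q1=[P1,P2] Q2=[]
t=10-12: P3@Q0 runs 2, rem=2, I/O yield, promote→Q0. Q0=[P3] Q1=[P1,P2] Q2=[]
t=12-14: P3@Q0 runs 2, rem=0, completes. Q0=[] Q1=[P1,P2] Q2=[]
t=14-20: P1@Q1 runs 6, rem=1, quantum used, demote→Q2. Q0=[] Q1=[P2] Q2=[P1]
t=20-26: P2@Q1 runs 6, rem=6, quantum used, demote→Q2. Q0=[] Q1=[] Q2=[P1,P2]
t=26-27: P1@Q2 runs 1, rem=0, completes. Q0=[] Q1=[] Q2=[P2]
t=27-33: P2@Q2 runs 6, rem=0, completes. Q0=[] Q1=[] Q2=[]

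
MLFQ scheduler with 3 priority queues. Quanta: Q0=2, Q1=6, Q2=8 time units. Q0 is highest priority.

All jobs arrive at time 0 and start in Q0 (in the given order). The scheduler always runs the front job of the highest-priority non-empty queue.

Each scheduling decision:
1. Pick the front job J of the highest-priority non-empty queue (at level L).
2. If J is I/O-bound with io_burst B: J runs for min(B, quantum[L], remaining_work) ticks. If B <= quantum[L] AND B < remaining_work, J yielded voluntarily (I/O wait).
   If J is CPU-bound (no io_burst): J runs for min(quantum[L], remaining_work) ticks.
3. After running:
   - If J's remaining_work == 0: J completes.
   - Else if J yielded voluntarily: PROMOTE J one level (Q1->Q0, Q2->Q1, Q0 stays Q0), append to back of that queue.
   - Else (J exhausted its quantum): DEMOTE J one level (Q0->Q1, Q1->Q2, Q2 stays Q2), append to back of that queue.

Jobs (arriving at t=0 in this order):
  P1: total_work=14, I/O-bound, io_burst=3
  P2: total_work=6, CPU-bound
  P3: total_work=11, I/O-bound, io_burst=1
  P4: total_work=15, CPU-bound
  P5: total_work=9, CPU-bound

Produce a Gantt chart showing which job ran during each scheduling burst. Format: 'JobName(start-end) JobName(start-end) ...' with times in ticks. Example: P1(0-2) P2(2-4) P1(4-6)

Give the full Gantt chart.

Answer: P1(0-2) P2(2-4) P3(4-5) P4(5-7) P5(7-9) P3(9-10) P3(10-11) P3(11-12) P3(12-13) P3(13-14) P3(14-15) P3(15-16) P3(16-17) P3(17-18) P3(18-19) P1(19-22) P1(22-24) P2(24-28) P4(28-34) P5(34-40) P1(40-43) P1(43-45) P1(45-47) P4(47-54) P5(54-55)

Derivation:
t=0-2: P1@Q0 runs 2, rem=12, quantum used, demote→Q1. Q0=[P2,P3,P4,P5] Q1=[P1] Q2=[]
t=2-4: P2@Q0 runs 2, rem=4, quantum used, demote→Q1. Q0=[P3,P4,P5] Q1=[P1,P2] Q2=[]
t=4-5: P3@Q0 runs 1, rem=10, I/O yield, promote→Q0. Q0=[P4,P5,P3] Q1=[P1,P2] Q2=[]
t=5-7: P4@Q0 runs 2, rem=13, quantum used, demote→Q1. Q0=[P5,P3] Q1=[P1,P2,P4] Q2=[]
t=7-9: P5@Q0 runs 2, rem=7, quantum used, demote→Q1. Q0=[P3] Q1=[P1,P2,P4,P5] Q2=[]
t=9-10: P3@Q0 runs 1, rem=9, I/O yield, promote→Q0. Q0=[P3] Q1=[P1,P2,P4,P5] Q2=[]
t=10-11: P3@Q0 runs 1, rem=8, I/O yield, promote→Q0. Q0=[P3] Q1=[P1,P2,P4,P5] Q2=[]
t=11-12: P3@Q0 runs 1, rem=7, I/O yield, promote→Q0. Q0=[P3] Q1=[P1,P2,P4,P5] Q2=[]
t=12-13: P3@Q0 runs 1, rem=6, I/O yield, promote→Q0. Q0=[P3] Q1=[P1,P2,P4,P5] Q2=[]
t=13-14: P3@Q0 runs 1, rem=5, I/O yield, promote→Q0. Q0=[P3] Q1=[P1,P2,P4,P5] Q2=[]
t=14-15: P3@Q0 runs 1, rem=4, I/O yield, promote→Q0. Q0=[P3] Q1=[P1,P2,P4,P5] Q2=[]
t=15-16: P3@Q0 runs 1, rem=3, I/O yield, promote→Q0. Q0=[P3] Q1=[P1,P2,P4,P5] Q2=[]
t=16-17: P3@Q0 runs 1, rem=2, I/O yield, promote→Q0. Q0=[P3] Q1=[P1,P2,P4,P5] Q2=[]
t=17-18: P3@Q0 runs 1, rem=1, I/O yield, promote→Q0. Q0=[P3] Q1=[P1,P2,P4,P5] Q2=[]
t=18-19: P3@Q0 runs 1, rem=0, completes. Q0=[] Q1=[P1,P2,P4,P5] Q2=[]
t=19-22: P1@Q1 runs 3, rem=9, I/O yield, promote→Q0. Q0=[P1] Q1=[P2,P4,P5] Q2=[]
t=22-24: P1@Q0 runs 2, rem=7, quantum used, demote→Q1. Q0=[] Q1=[P2,P4,P5,P1] Q2=[]
t=24-28: P2@Q1 runs 4, rem=0, completes. Q0=[] Q1=[P4,P5,P1] Q2=[]
t=28-34: P4@Q1 runs 6, rem=7, quantum used, demote→Q2. Q0=[] Q1=[P5,P1] Q2=[P4]
t=34-40: P5@Q1 runs 6, rem=1, quantum used, demote→Q2. Q0=[] Q1=[P1] Q2=[P4,P5]
t=40-43: P1@Q1 runs 3, rem=4, I/O yield, promote→Q0. Q0=[P1] Q1=[] Q2=[P4,P5]
t=43-45: P1@Q0 runs 2, rem=2, quantum used, demote→Q1. Q0=[] Q1=[P1] Q2=[P4,P5]
t=45-47: P1@Q1 runs 2, rem=0, completes. Q0=[] Q1=[] Q2=[P4,P5]
t=47-54: P4@Q2 runs 7, rem=0, completes. Q0=[] Q1=[] Q2=[P5]
t=54-55: P5@Q2 runs 1, rem=0, completes. Q0=[] Q1=[] Q2=[]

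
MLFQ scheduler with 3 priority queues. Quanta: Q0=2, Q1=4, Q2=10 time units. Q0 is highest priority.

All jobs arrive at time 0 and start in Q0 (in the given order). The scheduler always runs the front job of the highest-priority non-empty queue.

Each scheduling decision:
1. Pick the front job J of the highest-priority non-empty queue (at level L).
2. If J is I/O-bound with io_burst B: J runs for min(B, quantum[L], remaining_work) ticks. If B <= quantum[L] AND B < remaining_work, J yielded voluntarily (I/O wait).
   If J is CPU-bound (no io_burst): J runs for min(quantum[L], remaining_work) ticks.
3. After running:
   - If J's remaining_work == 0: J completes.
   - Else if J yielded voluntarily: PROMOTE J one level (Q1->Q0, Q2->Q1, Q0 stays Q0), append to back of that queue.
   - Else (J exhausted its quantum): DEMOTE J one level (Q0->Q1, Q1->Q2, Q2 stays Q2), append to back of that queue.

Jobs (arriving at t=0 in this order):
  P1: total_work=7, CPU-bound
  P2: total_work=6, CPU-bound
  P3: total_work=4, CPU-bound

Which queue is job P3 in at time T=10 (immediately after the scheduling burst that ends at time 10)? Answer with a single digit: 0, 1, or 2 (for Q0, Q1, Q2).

Answer: 1

Derivation:
t=0-2: P1@Q0 runs 2, rem=5, quantum used, demote→Q1. Q0=[P2,P3] Q1=[P1] Q2=[]
t=2-4: P2@Q0 runs 2, rem=4, quantum used, demote→Q1. Q0=[P3] Q1=[P1,P2] Q2=[]
t=4-6: P3@Q0 runs 2, rem=2, quantum used, demote→Q1. Q0=[] Q1=[P1,P2,P3] Q2=[]
t=6-10: P1@Q1 runs 4, rem=1, quantum used, demote→Q2. Q0=[] Q1=[P2,P3] Q2=[P1]
t=10-14: P2@Q1 runs 4, rem=0, completes. Q0=[] Q1=[P3] Q2=[P1]
t=14-16: P3@Q1 runs 2, rem=0, completes. Q0=[] Q1=[] Q2=[P1]
t=16-17: P1@Q2 runs 1, rem=0, completes. Q0=[] Q1=[] Q2=[]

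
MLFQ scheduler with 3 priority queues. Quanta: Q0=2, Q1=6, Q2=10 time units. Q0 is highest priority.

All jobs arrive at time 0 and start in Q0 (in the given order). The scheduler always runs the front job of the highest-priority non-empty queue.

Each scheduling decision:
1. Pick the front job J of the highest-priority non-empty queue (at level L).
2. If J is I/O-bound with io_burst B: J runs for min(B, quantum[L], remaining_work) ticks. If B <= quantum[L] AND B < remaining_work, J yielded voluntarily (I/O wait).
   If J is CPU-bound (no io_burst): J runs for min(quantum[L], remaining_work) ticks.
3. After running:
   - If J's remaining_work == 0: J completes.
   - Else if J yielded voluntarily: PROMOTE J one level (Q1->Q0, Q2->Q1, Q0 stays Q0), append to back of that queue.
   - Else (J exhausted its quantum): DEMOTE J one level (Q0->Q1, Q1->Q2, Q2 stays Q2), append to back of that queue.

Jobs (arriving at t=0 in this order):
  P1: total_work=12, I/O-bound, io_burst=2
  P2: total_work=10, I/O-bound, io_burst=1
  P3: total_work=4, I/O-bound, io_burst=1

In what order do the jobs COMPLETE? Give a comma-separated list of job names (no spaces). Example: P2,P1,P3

t=0-2: P1@Q0 runs 2, rem=10, I/O yield, promote→Q0. Q0=[P2,P3,P1] Q1=[] Q2=[]
t=2-3: P2@Q0 runs 1, rem=9, I/O yield, promote→Q0. Q0=[P3,P1,P2] Q1=[] Q2=[]
t=3-4: P3@Q0 runs 1, rem=3, I/O yield, promote→Q0. Q0=[P1,P2,P3] Q1=[] Q2=[]
t=4-6: P1@Q0 runs 2, rem=8, I/O yield, promote→Q0. Q0=[P2,P3,P1] Q1=[] Q2=[]
t=6-7: P2@Q0 runs 1, rem=8, I/O yield, promote→Q0. Q0=[P3,P1,P2] Q1=[] Q2=[]
t=7-8: P3@Q0 runs 1, rem=2, I/O yield, promote→Q0. Q0=[P1,P2,P3] Q1=[] Q2=[]
t=8-10: P1@Q0 runs 2, rem=6, I/O yield, promote→Q0. Q0=[P2,P3,P1] Q1=[] Q2=[]
t=10-11: P2@Q0 runs 1, rem=7, I/O yield, promote→Q0. Q0=[P3,P1,P2] Q1=[] Q2=[]
t=11-12: P3@Q0 runs 1, rem=1, I/O yield, promote→Q0. Q0=[P1,P2,P3] Q1=[] Q2=[]
t=12-14: P1@Q0 runs 2, rem=4, I/O yield, promote→Q0. Q0=[P2,P3,P1] Q1=[] Q2=[]
t=14-15: P2@Q0 runs 1, rem=6, I/O yield, promote→Q0. Q0=[P3,P1,P2] Q1=[] Q2=[]
t=15-16: P3@Q0 runs 1, rem=0, completes. Q0=[P1,P2] Q1=[] Q2=[]
t=16-18: P1@Q0 runs 2, rem=2, I/O yield, promote→Q0. Q0=[P2,P1] Q1=[] Q2=[]
t=18-19: P2@Q0 runs 1, rem=5, I/O yield, promote→Q0. Q0=[P1,P2] Q1=[] Q2=[]
t=19-21: P1@Q0 runs 2, rem=0, completes. Q0=[P2] Q1=[] Q2=[]
t=21-22: P2@Q0 runs 1, rem=4, I/O yield, promote→Q0. Q0=[P2] Q1=[] Q2=[]
t=22-23: P2@Q0 runs 1, rem=3, I/O yield, promote→Q0. Q0=[P2] Q1=[] Q2=[]
t=23-24: P2@Q0 runs 1, rem=2, I/O yield, promote→Q0. Q0=[P2] Q1=[] Q2=[]
t=24-25: P2@Q0 runs 1, rem=1, I/O yield, promote→Q0. Q0=[P2] Q1=[] Q2=[]
t=25-26: P2@Q0 runs 1, rem=0, completes. Q0=[] Q1=[] Q2=[]

Answer: P3,P1,P2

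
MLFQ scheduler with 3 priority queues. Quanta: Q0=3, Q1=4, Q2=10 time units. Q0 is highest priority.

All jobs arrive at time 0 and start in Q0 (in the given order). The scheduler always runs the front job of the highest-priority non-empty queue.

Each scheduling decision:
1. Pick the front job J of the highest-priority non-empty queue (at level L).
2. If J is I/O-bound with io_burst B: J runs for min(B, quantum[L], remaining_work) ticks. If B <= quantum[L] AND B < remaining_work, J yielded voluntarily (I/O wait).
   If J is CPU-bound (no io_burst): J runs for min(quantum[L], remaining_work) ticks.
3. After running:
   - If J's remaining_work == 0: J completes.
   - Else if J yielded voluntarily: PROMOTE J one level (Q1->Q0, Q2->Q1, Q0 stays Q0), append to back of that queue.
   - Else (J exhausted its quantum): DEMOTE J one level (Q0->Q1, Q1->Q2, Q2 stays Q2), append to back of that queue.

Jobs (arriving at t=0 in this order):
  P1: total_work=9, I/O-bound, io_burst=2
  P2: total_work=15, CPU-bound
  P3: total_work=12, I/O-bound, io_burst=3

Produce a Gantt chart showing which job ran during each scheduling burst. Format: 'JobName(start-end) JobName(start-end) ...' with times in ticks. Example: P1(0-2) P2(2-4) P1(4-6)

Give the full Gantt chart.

t=0-2: P1@Q0 runs 2, rem=7, I/O yield, promote→Q0. Q0=[P2,P3,P1] Q1=[] Q2=[]
t=2-5: P2@Q0 runs 3, rem=12, quantum used, demote→Q1. Q0=[P3,P1] Q1=[P2] Q2=[]
t=5-8: P3@Q0 runs 3, rem=9, I/O yield, promote→Q0. Q0=[P1,P3] Q1=[P2] Q2=[]
t=8-10: P1@Q0 runs 2, rem=5, I/O yield, promote→Q0. Q0=[P3,P1] Q1=[P2] Q2=[]
t=10-13: P3@Q0 runs 3, rem=6, I/O yield, promote→Q0. Q0=[P1,P3] Q1=[P2] Q2=[]
t=13-15: P1@Q0 runs 2, rem=3, I/O yield, promote→Q0. Q0=[P3,P1] Q1=[P2] Q2=[]
t=15-18: P3@Q0 runs 3, rem=3, I/O yield, promote→Q0. Q0=[P1,P3] Q1=[P2] Q2=[]
t=18-20: P1@Q0 runs 2, rem=1, I/O yield, promote→Q0. Q0=[P3,P1] Q1=[P2] Q2=[]
t=20-23: P3@Q0 runs 3, rem=0, completes. Q0=[P1] Q1=[P2] Q2=[]
t=23-24: P1@Q0 runs 1, rem=0, completes. Q0=[] Q1=[P2] Q2=[]
t=24-28: P2@Q1 runs 4, rem=8, quantum used, demote→Q2. Q0=[] Q1=[] Q2=[P2]
t=28-36: P2@Q2 runs 8, rem=0, completes. Q0=[] Q1=[] Q2=[]

Answer: P1(0-2) P2(2-5) P3(5-8) P1(8-10) P3(10-13) P1(13-15) P3(15-18) P1(18-20) P3(20-23) P1(23-24) P2(24-28) P2(28-36)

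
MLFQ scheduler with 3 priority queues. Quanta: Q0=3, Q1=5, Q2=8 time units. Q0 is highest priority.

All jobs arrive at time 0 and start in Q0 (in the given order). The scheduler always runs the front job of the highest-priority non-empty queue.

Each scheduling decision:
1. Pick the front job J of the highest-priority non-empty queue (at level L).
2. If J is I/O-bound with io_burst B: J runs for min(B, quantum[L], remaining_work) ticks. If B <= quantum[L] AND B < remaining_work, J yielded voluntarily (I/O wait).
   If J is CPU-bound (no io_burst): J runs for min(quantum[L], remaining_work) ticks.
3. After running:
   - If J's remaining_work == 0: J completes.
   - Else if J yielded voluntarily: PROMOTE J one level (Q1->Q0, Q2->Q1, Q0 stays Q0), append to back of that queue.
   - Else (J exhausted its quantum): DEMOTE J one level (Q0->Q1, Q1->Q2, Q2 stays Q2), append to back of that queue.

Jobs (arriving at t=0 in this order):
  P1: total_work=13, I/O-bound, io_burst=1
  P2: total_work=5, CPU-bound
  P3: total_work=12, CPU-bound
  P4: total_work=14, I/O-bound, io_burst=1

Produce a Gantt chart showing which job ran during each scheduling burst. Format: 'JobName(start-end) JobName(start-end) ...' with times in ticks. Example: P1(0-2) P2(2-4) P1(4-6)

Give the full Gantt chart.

t=0-1: P1@Q0 runs 1, rem=12, I/O yield, promote→Q0. Q0=[P2,P3,P4,P1] Q1=[] Q2=[]
t=1-4: P2@Q0 runs 3, rem=2, quantum used, demote→Q1. Q0=[P3,P4,P1] Q1=[P2] Q2=[]
t=4-7: P3@Q0 runs 3, rem=9, quantum used, demote→Q1. Q0=[P4,P1] Q1=[P2,P3] Q2=[]
t=7-8: P4@Q0 runs 1, rem=13, I/O yield, promote→Q0. Q0=[P1,P4] Q1=[P2,P3] Q2=[]
t=8-9: P1@Q0 runs 1, rem=11, I/O yield, promote→Q0. Q0=[P4,P1] Q1=[P2,P3] Q2=[]
t=9-10: P4@Q0 runs 1, rem=12, I/O yield, promote→Q0. Q0=[P1,P4] Q1=[P2,P3] Q2=[]
t=10-11: P1@Q0 runs 1, rem=10, I/O yield, promote→Q0. Q0=[P4,P1] Q1=[P2,P3] Q2=[]
t=11-12: P4@Q0 runs 1, rem=11, I/O yield, promote→Q0. Q0=[P1,P4] Q1=[P2,P3] Q2=[]
t=12-13: P1@Q0 runs 1, rem=9, I/O yield, promote→Q0. Q0=[P4,P1] Q1=[P2,P3] Q2=[]
t=13-14: P4@Q0 runs 1, rem=10, I/O yield, promote→Q0. Q0=[P1,P4] Q1=[P2,P3] Q2=[]
t=14-15: P1@Q0 runs 1, rem=8, I/O yield, promote→Q0. Q0=[P4,P1] Q1=[P2,P3] Q2=[]
t=15-16: P4@Q0 runs 1, rem=9, I/O yield, promote→Q0. Q0=[P1,P4] Q1=[P2,P3] Q2=[]
t=16-17: P1@Q0 runs 1, rem=7, I/O yield, promote→Q0. Q0=[P4,P1] Q1=[P2,P3] Q2=[]
t=17-18: P4@Q0 runs 1, rem=8, I/O yield, promote→Q0. Q0=[P1,P4] Q1=[P2,P3] Q2=[]
t=18-19: P1@Q0 runs 1, rem=6, I/O yield, promote→Q0. Q0=[P4,P1] Q1=[P2,P3] Q2=[]
t=19-20: P4@Q0 runs 1, rem=7, I/O yield, promote→Q0. Q0=[P1,P4] Q1=[P2,P3] Q2=[]
t=20-21: P1@Q0 runs 1, rem=5, I/O yield, promote→Q0. Q0=[P4,P1] Q1=[P2,P3] Q2=[]
t=21-22: P4@Q0 runs 1, rem=6, I/O yield, promote→Q0. Q0=[P1,P4] Q1=[P2,P3] Q2=[]
t=22-23: P1@Q0 runs 1, rem=4, I/O yield, promote→Q0. Q0=[P4,P1] Q1=[P2,P3] Q2=[]
t=23-24: P4@Q0 runs 1, rem=5, I/O yield, promote→Q0. Q0=[P1,P4] Q1=[P2,P3] Q2=[]
t=24-25: P1@Q0 runs 1, rem=3, I/O yield, promote→Q0. Q0=[P4,P1] Q1=[P2,P3] Q2=[]
t=25-26: P4@Q0 runs 1, rem=4, I/O yield, promote→Q0. Q0=[P1,P4] Q1=[P2,P3] Q2=[]
t=26-27: P1@Q0 runs 1, rem=2, I/O yield, promote→Q0. Q0=[P4,P1] Q1=[P2,P3] Q2=[]
t=27-28: P4@Q0 runs 1, rem=3, I/O yield, promote→Q0. Q0=[P1,P4] Q1=[P2,P3] Q2=[]
t=28-29: P1@Q0 runs 1, rem=1, I/O yield, promote→Q0. Q0=[P4,P1] Q1=[P2,P3] Q2=[]
t=29-30: P4@Q0 runs 1, rem=2, I/O yield, promote→Q0. Q0=[P1,P4] Q1=[P2,P3] Q2=[]
t=30-31: P1@Q0 runs 1, rem=0, completes. Q0=[P4] Q1=[P2,P3] Q2=[]
t=31-32: P4@Q0 runs 1, rem=1, I/O yield, promote→Q0. Q0=[P4] Q1=[P2,P3] Q2=[]
t=32-33: P4@Q0 runs 1, rem=0, completes. Q0=[] Q1=[P2,P3] Q2=[]
t=33-35: P2@Q1 runs 2, rem=0, completes. Q0=[] Q1=[P3] Q2=[]
t=35-40: P3@Q1 runs 5, rem=4, quantum used, demote→Q2. Q0=[] Q1=[] Q2=[P3]
t=40-44: P3@Q2 runs 4, rem=0, completes. Q0=[] Q1=[] Q2=[]

Answer: P1(0-1) P2(1-4) P3(4-7) P4(7-8) P1(8-9) P4(9-10) P1(10-11) P4(11-12) P1(12-13) P4(13-14) P1(14-15) P4(15-16) P1(16-17) P4(17-18) P1(18-19) P4(19-20) P1(20-21) P4(21-22) P1(22-23) P4(23-24) P1(24-25) P4(25-26) P1(26-27) P4(27-28) P1(28-29) P4(29-30) P1(30-31) P4(31-32) P4(32-33) P2(33-35) P3(35-40) P3(40-44)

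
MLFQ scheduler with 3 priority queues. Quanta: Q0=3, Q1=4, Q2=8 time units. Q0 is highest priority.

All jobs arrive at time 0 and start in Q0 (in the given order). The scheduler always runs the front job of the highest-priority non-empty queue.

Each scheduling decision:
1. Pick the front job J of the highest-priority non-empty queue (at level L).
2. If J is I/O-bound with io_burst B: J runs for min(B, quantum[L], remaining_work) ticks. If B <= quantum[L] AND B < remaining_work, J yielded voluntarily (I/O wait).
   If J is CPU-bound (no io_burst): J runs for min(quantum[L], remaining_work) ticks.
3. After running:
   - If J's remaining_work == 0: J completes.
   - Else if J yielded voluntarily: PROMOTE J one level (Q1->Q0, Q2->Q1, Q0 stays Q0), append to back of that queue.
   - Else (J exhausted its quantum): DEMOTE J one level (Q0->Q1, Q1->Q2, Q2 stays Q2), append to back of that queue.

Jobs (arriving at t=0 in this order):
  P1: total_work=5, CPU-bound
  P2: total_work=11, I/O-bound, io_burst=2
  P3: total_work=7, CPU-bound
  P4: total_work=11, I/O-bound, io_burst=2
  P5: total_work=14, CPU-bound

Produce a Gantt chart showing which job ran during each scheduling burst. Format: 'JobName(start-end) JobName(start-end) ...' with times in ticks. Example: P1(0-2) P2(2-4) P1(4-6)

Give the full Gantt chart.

t=0-3: P1@Q0 runs 3, rem=2, quantum used, demote→Q1. Q0=[P2,P3,P4,P5] Q1=[P1] Q2=[]
t=3-5: P2@Q0 runs 2, rem=9, I/O yield, promote→Q0. Q0=[P3,P4,P5,P2] Q1=[P1] Q2=[]
t=5-8: P3@Q0 runs 3, rem=4, quantum used, demote→Q1. Q0=[P4,P5,P2] Q1=[P1,P3] Q2=[]
t=8-10: P4@Q0 runs 2, rem=9, I/O yield, promote→Q0. Q0=[P5,P2,P4] Q1=[P1,P3] Q2=[]
t=10-13: P5@Q0 runs 3, rem=11, quantum used, demote→Q1. Q0=[P2,P4] Q1=[P1,P3,P5] Q2=[]
t=13-15: P2@Q0 runs 2, rem=7, I/O yield, promote→Q0. Q0=[P4,P2] Q1=[P1,P3,P5] Q2=[]
t=15-17: P4@Q0 runs 2, rem=7, I/O yield, promote→Q0. Q0=[P2,P4] Q1=[P1,P3,P5] Q2=[]
t=17-19: P2@Q0 runs 2, rem=5, I/O yield, promote→Q0. Q0=[P4,P2] Q1=[P1,P3,P5] Q2=[]
t=19-21: P4@Q0 runs 2, rem=5, I/O yield, promote→Q0. Q0=[P2,P4] Q1=[P1,P3,P5] Q2=[]
t=21-23: P2@Q0 runs 2, rem=3, I/O yield, promote→Q0. Q0=[P4,P2] Q1=[P1,P3,P5] Q2=[]
t=23-25: P4@Q0 runs 2, rem=3, I/O yield, promote→Q0. Q0=[P2,P4] Q1=[P1,P3,P5] Q2=[]
t=25-27: P2@Q0 runs 2, rem=1, I/O yield, promote→Q0. Q0=[P4,P2] Q1=[P1,P3,P5] Q2=[]
t=27-29: P4@Q0 runs 2, rem=1, I/O yield, promote→Q0. Q0=[P2,P4] Q1=[P1,P3,P5] Q2=[]
t=29-30: P2@Q0 runs 1, rem=0, completes. Q0=[P4] Q1=[P1,P3,P5] Q2=[]
t=30-31: P4@Q0 runs 1, rem=0, completes. Q0=[] Q1=[P1,P3,P5] Q2=[]
t=31-33: P1@Q1 runs 2, rem=0, completes. Q0=[] Q1=[P3,P5] Q2=[]
t=33-37: P3@Q1 runs 4, rem=0, completes. Q0=[] Q1=[P5] Q2=[]
t=37-41: P5@Q1 runs 4, rem=7, quantum used, demote→Q2. Q0=[] Q1=[] Q2=[P5]
t=41-48: P5@Q2 runs 7, rem=0, completes. Q0=[] Q1=[] Q2=[]

Answer: P1(0-3) P2(3-5) P3(5-8) P4(8-10) P5(10-13) P2(13-15) P4(15-17) P2(17-19) P4(19-21) P2(21-23) P4(23-25) P2(25-27) P4(27-29) P2(29-30) P4(30-31) P1(31-33) P3(33-37) P5(37-41) P5(41-48)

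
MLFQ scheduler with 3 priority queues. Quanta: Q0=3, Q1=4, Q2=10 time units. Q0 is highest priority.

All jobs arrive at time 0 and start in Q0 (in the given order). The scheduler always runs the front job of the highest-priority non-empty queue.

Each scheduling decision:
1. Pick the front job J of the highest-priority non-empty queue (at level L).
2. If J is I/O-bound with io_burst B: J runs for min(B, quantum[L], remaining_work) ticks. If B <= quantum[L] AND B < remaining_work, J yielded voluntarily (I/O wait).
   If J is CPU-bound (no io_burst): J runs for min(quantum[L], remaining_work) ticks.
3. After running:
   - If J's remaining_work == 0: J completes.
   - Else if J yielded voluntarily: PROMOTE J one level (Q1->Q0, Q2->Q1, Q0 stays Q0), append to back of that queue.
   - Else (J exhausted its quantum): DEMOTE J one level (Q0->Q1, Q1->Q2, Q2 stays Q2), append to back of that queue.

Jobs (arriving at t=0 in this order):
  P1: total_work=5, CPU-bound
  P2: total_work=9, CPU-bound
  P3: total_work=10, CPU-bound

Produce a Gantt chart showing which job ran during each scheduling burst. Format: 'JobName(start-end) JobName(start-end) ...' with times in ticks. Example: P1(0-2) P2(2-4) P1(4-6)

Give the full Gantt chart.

t=0-3: P1@Q0 runs 3, rem=2, quantum used, demote→Q1. Q0=[P2,P3] Q1=[P1] Q2=[]
t=3-6: P2@Q0 runs 3, rem=6, quantum used, demote→Q1. Q0=[P3] Q1=[P1,P2] Q2=[]
t=6-9: P3@Q0 runs 3, rem=7, quantum used, demote→Q1. Q0=[] Q1=[P1,P2,P3] Q2=[]
t=9-11: P1@Q1 runs 2, rem=0, completes. Q0=[] Q1=[P2,P3] Q2=[]
t=11-15: P2@Q1 runs 4, rem=2, quantum used, demote→Q2. Q0=[] Q1=[P3] Q2=[P2]
t=15-19: P3@Q1 runs 4, rem=3, quantum used, demote→Q2. Q0=[] Q1=[] Q2=[P2,P3]
t=19-21: P2@Q2 runs 2, rem=0, completes. Q0=[] Q1=[] Q2=[P3]
t=21-24: P3@Q2 runs 3, rem=0, completes. Q0=[] Q1=[] Q2=[]

Answer: P1(0-3) P2(3-6) P3(6-9) P1(9-11) P2(11-15) P3(15-19) P2(19-21) P3(21-24)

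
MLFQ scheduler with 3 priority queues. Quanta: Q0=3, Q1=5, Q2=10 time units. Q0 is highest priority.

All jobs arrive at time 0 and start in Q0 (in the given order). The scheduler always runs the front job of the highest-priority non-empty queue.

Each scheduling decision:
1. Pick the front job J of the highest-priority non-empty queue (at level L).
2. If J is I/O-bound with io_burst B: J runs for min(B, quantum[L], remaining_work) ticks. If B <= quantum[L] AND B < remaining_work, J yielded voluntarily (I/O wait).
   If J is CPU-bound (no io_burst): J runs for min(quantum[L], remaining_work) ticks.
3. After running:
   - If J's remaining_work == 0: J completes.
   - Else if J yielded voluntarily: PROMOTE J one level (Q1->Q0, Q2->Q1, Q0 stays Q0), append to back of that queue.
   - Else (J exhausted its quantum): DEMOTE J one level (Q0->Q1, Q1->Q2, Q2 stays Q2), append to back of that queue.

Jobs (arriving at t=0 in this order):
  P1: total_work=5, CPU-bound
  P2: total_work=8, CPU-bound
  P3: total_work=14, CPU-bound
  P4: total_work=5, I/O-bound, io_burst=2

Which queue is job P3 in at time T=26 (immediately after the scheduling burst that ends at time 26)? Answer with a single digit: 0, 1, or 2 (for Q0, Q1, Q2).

Answer: 2

Derivation:
t=0-3: P1@Q0 runs 3, rem=2, quantum used, demote→Q1. Q0=[P2,P3,P4] Q1=[P1] Q2=[]
t=3-6: P2@Q0 runs 3, rem=5, quantum used, demote→Q1. Q0=[P3,P4] Q1=[P1,P2] Q2=[]
t=6-9: P3@Q0 runs 3, rem=11, quantum used, demote→Q1. Q0=[P4] Q1=[P1,P2,P3] Q2=[]
t=9-11: P4@Q0 runs 2, rem=3, I/O yield, promote→Q0. Q0=[P4] Q1=[P1,P2,P3] Q2=[]
t=11-13: P4@Q0 runs 2, rem=1, I/O yield, promote→Q0. Q0=[P4] Q1=[P1,P2,P3] Q2=[]
t=13-14: P4@Q0 runs 1, rem=0, completes. Q0=[] Q1=[P1,P2,P3] Q2=[]
t=14-16: P1@Q1 runs 2, rem=0, completes. Q0=[] Q1=[P2,P3] Q2=[]
t=16-21: P2@Q1 runs 5, rem=0, completes. Q0=[] Q1=[P3] Q2=[]
t=21-26: P3@Q1 runs 5, rem=6, quantum used, demote→Q2. Q0=[] Q1=[] Q2=[P3]
t=26-32: P3@Q2 runs 6, rem=0, completes. Q0=[] Q1=[] Q2=[]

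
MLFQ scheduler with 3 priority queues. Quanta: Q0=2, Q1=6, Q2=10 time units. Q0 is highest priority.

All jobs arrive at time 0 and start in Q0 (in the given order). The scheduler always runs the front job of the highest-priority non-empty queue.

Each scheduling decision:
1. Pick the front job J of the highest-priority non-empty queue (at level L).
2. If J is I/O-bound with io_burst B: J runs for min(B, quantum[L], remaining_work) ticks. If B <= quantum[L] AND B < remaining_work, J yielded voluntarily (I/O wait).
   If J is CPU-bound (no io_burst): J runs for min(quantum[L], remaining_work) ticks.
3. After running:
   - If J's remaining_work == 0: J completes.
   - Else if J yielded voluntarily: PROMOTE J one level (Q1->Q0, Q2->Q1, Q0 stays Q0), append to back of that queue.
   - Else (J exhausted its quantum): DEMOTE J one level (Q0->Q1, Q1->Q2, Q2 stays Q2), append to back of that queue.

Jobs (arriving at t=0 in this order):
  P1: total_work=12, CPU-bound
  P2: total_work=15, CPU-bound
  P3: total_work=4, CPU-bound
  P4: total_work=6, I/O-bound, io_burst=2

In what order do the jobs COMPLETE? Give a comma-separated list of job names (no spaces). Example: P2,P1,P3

t=0-2: P1@Q0 runs 2, rem=10, quantum used, demote→Q1. Q0=[P2,P3,P4] Q1=[P1] Q2=[]
t=2-4: P2@Q0 runs 2, rem=13, quantum used, demote→Q1. Q0=[P3,P4] Q1=[P1,P2] Q2=[]
t=4-6: P3@Q0 runs 2, rem=2, quantum used, demote→Q1. Q0=[P4] Q1=[P1,P2,P3] Q2=[]
t=6-8: P4@Q0 runs 2, rem=4, I/O yield, promote→Q0. Q0=[P4] Q1=[P1,P2,P3] Q2=[]
t=8-10: P4@Q0 runs 2, rem=2, I/O yield, promote→Q0. Q0=[P4] Q1=[P1,P2,P3] Q2=[]
t=10-12: P4@Q0 runs 2, rem=0, completes. Q0=[] Q1=[P1,P2,P3] Q2=[]
t=12-18: P1@Q1 runs 6, rem=4, quantum used, demote→Q2. Q0=[] Q1=[P2,P3] Q2=[P1]
t=18-24: P2@Q1 runs 6, rem=7, quantum used, demote→Q2. Q0=[] Q1=[P3] Q2=[P1,P2]
t=24-26: P3@Q1 runs 2, rem=0, completes. Q0=[] Q1=[] Q2=[P1,P2]
t=26-30: P1@Q2 runs 4, rem=0, completes. Q0=[] Q1=[] Q2=[P2]
t=30-37: P2@Q2 runs 7, rem=0, completes. Q0=[] Q1=[] Q2=[]

Answer: P4,P3,P1,P2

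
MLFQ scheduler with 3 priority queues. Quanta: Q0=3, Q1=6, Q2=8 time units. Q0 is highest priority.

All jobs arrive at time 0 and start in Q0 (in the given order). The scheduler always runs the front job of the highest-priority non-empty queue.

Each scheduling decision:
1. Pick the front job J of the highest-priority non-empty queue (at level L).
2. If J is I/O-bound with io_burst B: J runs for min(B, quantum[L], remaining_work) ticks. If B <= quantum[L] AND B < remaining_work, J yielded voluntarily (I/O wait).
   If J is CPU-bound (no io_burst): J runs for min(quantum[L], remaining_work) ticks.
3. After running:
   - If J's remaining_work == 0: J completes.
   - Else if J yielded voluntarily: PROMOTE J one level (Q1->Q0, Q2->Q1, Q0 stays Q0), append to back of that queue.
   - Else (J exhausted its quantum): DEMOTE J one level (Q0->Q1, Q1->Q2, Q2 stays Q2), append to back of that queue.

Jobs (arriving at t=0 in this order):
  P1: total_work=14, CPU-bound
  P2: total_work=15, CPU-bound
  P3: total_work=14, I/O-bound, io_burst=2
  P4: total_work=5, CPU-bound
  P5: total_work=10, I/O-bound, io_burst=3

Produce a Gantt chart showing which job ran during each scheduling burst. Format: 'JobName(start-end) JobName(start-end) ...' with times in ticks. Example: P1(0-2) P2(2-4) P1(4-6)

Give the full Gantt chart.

Answer: P1(0-3) P2(3-6) P3(6-8) P4(8-11) P5(11-14) P3(14-16) P5(16-19) P3(19-21) P5(21-24) P3(24-26) P5(26-27) P3(27-29) P3(29-31) P3(31-33) P1(33-39) P2(39-45) P4(45-47) P1(47-52) P2(52-58)

Derivation:
t=0-3: P1@Q0 runs 3, rem=11, quantum used, demote→Q1. Q0=[P2,P3,P4,P5] Q1=[P1] Q2=[]
t=3-6: P2@Q0 runs 3, rem=12, quantum used, demote→Q1. Q0=[P3,P4,P5] Q1=[P1,P2] Q2=[]
t=6-8: P3@Q0 runs 2, rem=12, I/O yield, promote→Q0. Q0=[P4,P5,P3] Q1=[P1,P2] Q2=[]
t=8-11: P4@Q0 runs 3, rem=2, quantum used, demote→Q1. Q0=[P5,P3] Q1=[P1,P2,P4] Q2=[]
t=11-14: P5@Q0 runs 3, rem=7, I/O yield, promote→Q0. Q0=[P3,P5] Q1=[P1,P2,P4] Q2=[]
t=14-16: P3@Q0 runs 2, rem=10, I/O yield, promote→Q0. Q0=[P5,P3] Q1=[P1,P2,P4] Q2=[]
t=16-19: P5@Q0 runs 3, rem=4, I/O yield, promote→Q0. Q0=[P3,P5] Q1=[P1,P2,P4] Q2=[]
t=19-21: P3@Q0 runs 2, rem=8, I/O yield, promote→Q0. Q0=[P5,P3] Q1=[P1,P2,P4] Q2=[]
t=21-24: P5@Q0 runs 3, rem=1, I/O yield, promote→Q0. Q0=[P3,P5] Q1=[P1,P2,P4] Q2=[]
t=24-26: P3@Q0 runs 2, rem=6, I/O yield, promote→Q0. Q0=[P5,P3] Q1=[P1,P2,P4] Q2=[]
t=26-27: P5@Q0 runs 1, rem=0, completes. Q0=[P3] Q1=[P1,P2,P4] Q2=[]
t=27-29: P3@Q0 runs 2, rem=4, I/O yield, promote→Q0. Q0=[P3] Q1=[P1,P2,P4] Q2=[]
t=29-31: P3@Q0 runs 2, rem=2, I/O yield, promote→Q0. Q0=[P3] Q1=[P1,P2,P4] Q2=[]
t=31-33: P3@Q0 runs 2, rem=0, completes. Q0=[] Q1=[P1,P2,P4] Q2=[]
t=33-39: P1@Q1 runs 6, rem=5, quantum used, demote→Q2. Q0=[] Q1=[P2,P4] Q2=[P1]
t=39-45: P2@Q1 runs 6, rem=6, quantum used, demote→Q2. Q0=[] Q1=[P4] Q2=[P1,P2]
t=45-47: P4@Q1 runs 2, rem=0, completes. Q0=[] Q1=[] Q2=[P1,P2]
t=47-52: P1@Q2 runs 5, rem=0, completes. Q0=[] Q1=[] Q2=[P2]
t=52-58: P2@Q2 runs 6, rem=0, completes. Q0=[] Q1=[] Q2=[]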